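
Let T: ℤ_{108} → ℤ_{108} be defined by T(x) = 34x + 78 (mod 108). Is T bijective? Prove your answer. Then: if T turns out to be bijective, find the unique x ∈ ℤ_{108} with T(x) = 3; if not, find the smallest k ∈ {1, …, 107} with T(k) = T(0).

54

We have gcd(34, 108) = 2 > 1. Taking u = 0 and v = 54: T(0) = 78 and T(54) = 34·54 + 78 = 1914 ≡ 78 (mod 108).
So T(0) = T(54) while 0 ≠ 54, hence T is not injective, hence not bijective.
Since T is not bijective, we find the least positive k with T(k) = T(0): this means 34k ≡ 0 (mod 108), i.e. 108 ∣ 34k. Since gcd(34, 108) = 2, dividing through by 2 this holds exactly when 54 ∣ 17k, and as gcd(17, 54) = 1, exactly when 54 ∣ k.
The smallest positive such k is 54.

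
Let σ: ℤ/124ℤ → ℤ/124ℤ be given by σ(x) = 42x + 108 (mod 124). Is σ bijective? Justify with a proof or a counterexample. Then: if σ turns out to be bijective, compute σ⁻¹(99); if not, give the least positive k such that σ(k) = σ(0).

We have gcd(42, 124) = 2 > 1. Taking s = 0 and t = 62: σ(0) = 108 and σ(62) = 42·62 + 108 = 2712 ≡ 108 (mod 124).
So σ(0) = σ(62) while 0 ≠ 62, hence σ is not injective, hence not bijective.
Since σ is not bijective, we find the least positive k with σ(k) = σ(0): this means 42k ≡ 0 (mod 124), i.e. 124 ∣ 42k. Since gcd(42, 124) = 2, dividing through by 2 this holds exactly when 62 ∣ 21k, and as gcd(21, 62) = 1, exactly when 62 ∣ k.
The smallest positive such k is 62.

62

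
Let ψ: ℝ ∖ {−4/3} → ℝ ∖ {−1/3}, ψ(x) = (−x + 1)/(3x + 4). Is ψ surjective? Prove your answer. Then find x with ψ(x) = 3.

-11/10

For any y ≠ −1/3, solving y(3x + 4) = −x + 1 for x gives a well-defined x ≠ −4/3. So ψ is surjective.
Solving ψ(x) = 3: cross-multiplying gives −x + 1 = 3(3x + 4), which rearranges to −10x = 11, so x = −11/10.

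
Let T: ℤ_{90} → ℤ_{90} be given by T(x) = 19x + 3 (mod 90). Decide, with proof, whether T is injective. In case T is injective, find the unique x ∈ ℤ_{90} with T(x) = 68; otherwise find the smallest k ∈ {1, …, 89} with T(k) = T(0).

Suppose T(x_1) = T(x_2) in ℤ_{90}. Then 19x_1 + 3 ≡ 19x_2 + 3 (mod 90), therefore 19(x_1 − x_2) ≡ 0 (mod 90).
Since gcd(19, 90) = 1, 19 is invertible modulo 90, thus x_1 − x_2 ≡ 0 (mod 90), i.e. x_1 = x_2.
Thus T is injective.
We now compute 19⁻¹ mod 90 explicitly. Euclid's algorithm: 90 = 4·19 + 14, 19 = 1·14 + 5, 14 = 2·5 + 4, 5 = 1·4 + 1; back-substituting gives 1 = 19·19 − 4·90, so 19⁻¹ ≡ 19 (mod 90).
Since T is injective, we find T⁻¹(68): we need 19x ≡ 68 − 3 ≡ 65 (mod 90). Using 19⁻¹ = 19: x ≡ 19·65 = 1235 = 13·90 + 65, so x = 65.
Check: T(65) = 19·65 + 3 = 1238 = 13·90 + 68 ≡ 68 (mod 90).

65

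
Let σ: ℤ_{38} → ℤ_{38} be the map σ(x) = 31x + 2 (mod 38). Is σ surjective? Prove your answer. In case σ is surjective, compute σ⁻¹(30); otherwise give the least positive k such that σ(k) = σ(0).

34

Since gcd(31, 38) = 1, 31 is invertible modulo 38. Euclid's algorithm: 38 = 1·31 + 7, 31 = 4·7 + 3, 7 = 2·3 + 1; back-substituting gives 1 = 27·31 − 22·38, so 31⁻¹ ≡ 27 (mod 38).
For any y ∈ ℤ_{38}, x = 27(y − 2) mod 38 satisfies σ(x) = 31·27(y − 2) + 2 ≡ y (since 31·27 ≡ 1 mod 38). So every y has a preimage.
Therefore σ is surjective.
Since σ is surjective, we find σ⁻¹(30): we need 31x ≡ 30 − 2 ≡ 28 (mod 38). Using 31⁻¹ = 27: x ≡ 27·28 = 756 = 19·38 + 34, so x = 34.
Check: σ(34) = 31·34 + 2 = 1056 = 27·38 + 30 ≡ 30 (mod 38).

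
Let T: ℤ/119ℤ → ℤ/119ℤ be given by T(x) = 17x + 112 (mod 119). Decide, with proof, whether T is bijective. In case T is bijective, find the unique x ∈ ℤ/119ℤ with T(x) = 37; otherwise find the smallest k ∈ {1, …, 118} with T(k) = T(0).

We have gcd(17, 119) = 17 > 1. Taking s = 0 and t = 7: T(0) = 112 and T(7) = 17·7 + 112 = 231 ≡ 112 (mod 119).
So T(0) = T(7) while 0 ≠ 7, hence T is not injective, hence not bijective.
Since T is not bijective, we find the least positive k with T(k) = T(0): this means 17k ≡ 0 (mod 119), i.e. 119 ∣ 17k. Since gcd(17, 119) = 17, dividing through by 17 this holds exactly when 7 ∣ k.
The smallest positive such k is 7.

7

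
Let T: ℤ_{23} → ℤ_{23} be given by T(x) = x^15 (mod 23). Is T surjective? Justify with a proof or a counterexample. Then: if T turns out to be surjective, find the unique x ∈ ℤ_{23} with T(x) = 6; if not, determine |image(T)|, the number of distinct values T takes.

Since 23 is prime, the nonzero elements of ℤ_{23} form a cyclic group of order 22.
As gcd(15, 22) = 1, raising to the 15th power is a bijection on this group: if u^15 ≡ v^15 then (uv^{−1})^15 = 1, and the only element of order dividing gcd(15, 22) = 1 is 1, so u = v.
With T(0) = 0 this makes T injective on all of ℤ_{23}, hence bijective (finite equal-size domain and codomain). In particular T is surjective.
Since T is surjective, we find the preimage of 6. The inverse of x ↦ x^15 on (ℤ_{23})^× is x ↦ x^3, because 15·3 = 45 = 2·22 + 1 ≡ 1 (mod 22) and x^{22} = 1 for x ≠ 0 (Fermat). So T⁻¹(6) = 6^3 mod 23.
Repeated squaring mod 23: 6^1 ≡ 6, 6^2 ≡ 6² = 36 ≡ 13. Since 3 = 2 + 1, 6^3 ≡ 13·6: 13·6 = 78 ≡ 9. So 6^3 ≡ 9 (mod 23).
Hence T⁻¹(6) = 9.

9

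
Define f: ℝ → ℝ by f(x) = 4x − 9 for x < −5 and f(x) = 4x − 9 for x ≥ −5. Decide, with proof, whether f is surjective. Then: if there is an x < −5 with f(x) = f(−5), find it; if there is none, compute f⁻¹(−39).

-15/2

Both pieces are strictly increasing (slopes 4 and 4), so each is injective on its own interval.
The left piece maps (−∞, −5) onto (−∞, −29); the right piece maps [−5, ∞) onto [−29, ∞).
These images together cover ℝ, so f is surjective.
Because the two images are disjoint, no x < −5 has f(x) = f(−5), so we compute f⁻¹(−39): −39 lies in (−∞, −29), so solve 4x − 9 = −39: x = (−39 + 9)/4 = −15/2.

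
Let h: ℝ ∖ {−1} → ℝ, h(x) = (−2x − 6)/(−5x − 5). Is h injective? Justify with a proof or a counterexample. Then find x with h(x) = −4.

-13/11

Suppose h(u) = h(v). Cross-multiplying: (−2u − 6)(−5v − 5) = (−2v − 6)(−5u − 5).
Expanding both sides and cancelling the symmetric terms leaves −20·(u − v) = 0. Since −20 ≠ 0, u = v. Hence h is injective.
Solving h(x) = −4: cross-multiplying gives −2x − 6 = −4(−5x − 5), which rearranges to −22x = 26, so x = −13/11.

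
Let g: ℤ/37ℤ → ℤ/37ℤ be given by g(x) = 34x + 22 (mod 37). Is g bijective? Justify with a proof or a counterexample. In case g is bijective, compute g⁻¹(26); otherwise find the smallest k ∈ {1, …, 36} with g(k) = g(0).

If g(a) = g(b), then 34a ≡ 34b (mod 37). Because gcd(34, 37) = 1, we may cancel 34 to get a ≡ b (mod 37).
We now compute 34⁻¹ mod 37 explicitly. Euclid's algorithm: 37 = 1·34 + 3, 34 = 11·3 + 1; back-substituting gives 1 = 12·34 − 11·37, so 34⁻¹ ≡ 12 (mod 37).
For any y ∈ ℤ/37ℤ, x = 12(y − 22) mod 37 satisfies g(x) = 34·12(y − 22) + 22 ≡ y (since 34·12 ≡ 1 mod 37). So every y has a preimage.
So g is bijective.
Since g is bijective, we compute g⁻¹(26): solve 34x + 22 ≡ 26 (mod 37), i.e. 34x ≡ 4 (mod 37).
Multiplying by 34⁻¹ = 12 gives x ≡ 12·4 = 48 = 1·37 + 11 ≡ 11 (mod 37).
Check: g(11) = 34·11 + 22 = 396 = 10·37 + 26 ≡ 26 (mod 37).

11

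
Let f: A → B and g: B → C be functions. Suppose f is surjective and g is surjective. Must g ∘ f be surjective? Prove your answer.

Let c ∈ C. Since g is surjective, there is b ∈ B with g(b) = c. Since f is surjective, there is a ∈ A with f(a) = b.
Then (g ∘ f)(a) = g(b) = c. Thus g ∘ f is surjective.

surjective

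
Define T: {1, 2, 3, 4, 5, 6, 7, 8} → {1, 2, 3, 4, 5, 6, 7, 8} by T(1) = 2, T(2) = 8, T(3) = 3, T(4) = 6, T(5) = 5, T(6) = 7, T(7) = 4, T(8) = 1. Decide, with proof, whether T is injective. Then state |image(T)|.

The values T(1), …, T(8) are 2, 8, 3, 6, 5, 7, 4, 1 — all distinct.
So T(s) = T(t) only when s = t, and T is injective.
The image of T is {1, 2, 3, 4, 5, 6, 7, 8}, which has 8 elements.

8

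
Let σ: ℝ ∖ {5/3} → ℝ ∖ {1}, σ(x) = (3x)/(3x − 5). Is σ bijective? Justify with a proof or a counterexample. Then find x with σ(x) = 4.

20/9

Suppose σ(a) = σ(b). Cross-multiplying: (3a)(3b − 5) = (3b)(3a − 5).
Expanding both sides and cancelling the symmetric terms leaves −15·(a − b) = 0. Since −15 ≠ 0, a = b. So σ is injective.
For any y ≠ 1, solving y(3x − 5) = 3x for x gives a well-defined x ≠ 5/3. So σ is surjective.
Hence σ is bijective.
Solving σ(x) = 4: cross-multiplying gives 3x = 4(3x − 5), which rearranges to −9x = −20, so x = 20/9.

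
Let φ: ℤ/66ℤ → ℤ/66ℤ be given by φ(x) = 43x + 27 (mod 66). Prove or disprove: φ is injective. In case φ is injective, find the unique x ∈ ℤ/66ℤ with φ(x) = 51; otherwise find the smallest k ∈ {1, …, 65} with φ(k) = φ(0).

Suppose φ(x_1) = φ(x_2) in ℤ/66ℤ. Then 43x_1 + 27 ≡ 43x_2 + 27 (mod 66), so 43(x_1 − x_2) ≡ 0 (mod 66).
Since gcd(43, 66) = 1, 43 is invertible modulo 66, therefore x_1 − x_2 ≡ 0 (mod 66), i.e. x_1 = x_2.
So φ is injective.
We now compute 43⁻¹ mod 66 explicitly. Euclid's algorithm: 66 = 1·43 + 23, 43 = 1·23 + 20, 23 = 1·20 + 3, 20 = 6·3 + 2, 3 = 1·2 + 1; back-substituting gives 1 = 43·43 − 28·66, so 43⁻¹ ≡ 43 (mod 66).
Since φ is injective, we compute φ⁻¹(51): solve 43x + 27 ≡ 51 (mod 66), i.e. 43x ≡ 24 (mod 66).
Multiplying by 43⁻¹ = 43 gives x ≡ 43·24 = 1032 = 15·66 + 42 ≡ 42 (mod 66).
Check: φ(42) = 43·42 + 27 = 1833 = 27·66 + 51 ≡ 51 (mod 66).

42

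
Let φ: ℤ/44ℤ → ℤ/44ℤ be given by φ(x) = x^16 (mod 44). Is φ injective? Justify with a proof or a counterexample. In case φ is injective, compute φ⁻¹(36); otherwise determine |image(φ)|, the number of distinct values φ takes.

φ(10): Repeated squaring mod 44: 10^1 ≡ 10, 10^2 ≡ 10² = 100 ≡ 12, 10^4 ≡ 12² = 144 ≡ 12, 10^8 ≡ 12² = 144 ≡ 12, 10^16 ≡ 12² = 144 ≡ 12. So 10^16 ≡ 12 (mod 44).
φ(12): Repeated squaring mod 44: 12^1 ≡ 12, 12^2 ≡ 12² = 144 ≡ 12, 12^4 ≡ 12² = 144 ≡ 12, 12^8 ≡ 12² = 144 ≡ 12, 12^16 ≡ 12² = 144 ≡ 12. So 12^16 ≡ 12 (mod 44).
So φ(10) = φ(12) = 12 while 10 ≠ 12, therefore φ is not injective.
Since φ is not injective, we determine |image(φ)|. Computing x^16 mod 44 for each x (by repeated squaring, reducing mod 44 at every step), the values φ(0), φ(1), …, φ(43) are: 0, 1, 20, 25, 4, 5, 16, 37, 36, 9, 12, 33, 12, 9, 36, 37, 16, 5, 4, 25, 20, 1, 0, 1, 20, 25, 4, 5, 16, 37, 36, 9, 12, 33, 12, 9, 36, 37, 16, 5, 4, 25, 20, 1.
The distinct values are {0, 1, 4, 5, 9, 12, 16, 20, 25, 33, 36, 37}; there are 12 of them.

12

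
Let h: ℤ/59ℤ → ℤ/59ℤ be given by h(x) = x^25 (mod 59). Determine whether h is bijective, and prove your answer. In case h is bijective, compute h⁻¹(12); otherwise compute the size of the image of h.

46

Since 59 is prime, the nonzero elements of ℤ/59ℤ form a cyclic group of order 58.
As gcd(25, 58) = 1, raising to the 25th power is a bijection on this group: if a^25 ≡ b^25 then (ab^{−1})^25 = 1, and the only element of order dividing gcd(25, 58) = 1 is 1, so a = b.
With h(0) = 0 this makes h injective on all of ℤ/59ℤ, hence bijective (finite equal-size domain and codomain). In particular h is bijective.
Since h is bijective, we find the preimage of 12. The inverse of x ↦ x^25 on (ℤ/59ℤ)^× is x ↦ x^7, because 25·7 = 175 = 3·58 + 1 ≡ 1 (mod 58) and x^{58} = 1 for x ≠ 0 (Fermat). So h⁻¹(12) = 12^7 mod 59.
Repeated squaring mod 59: 12^1 ≡ 12, 12^2 ≡ 12² = 144 ≡ 26, 12^4 ≡ 26² = 676 ≡ 27. Since 7 = 4 + 2 + 1, 12^7 ≡ 27·26·12: 27·26 = 702 ≡ 53, then 53·12 = 636 ≡ 46. So 12^7 ≡ 46 (mod 59).
Hence h⁻¹(12) = 46.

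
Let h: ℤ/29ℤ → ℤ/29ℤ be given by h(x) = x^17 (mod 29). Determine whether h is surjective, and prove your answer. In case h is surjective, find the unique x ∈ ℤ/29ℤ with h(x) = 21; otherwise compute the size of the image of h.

Since 29 is prime, the nonzero elements of ℤ/29ℤ form a cyclic group of order 28.
As gcd(17, 28) = 1, raising to the 17th power is a bijection on this group: if u^17 ≡ v^17 then (uv^{−1})^17 = 1, and the only element of order dividing gcd(17, 28) = 1 is 1, so u = v.
With h(0) = 0 this makes h injective on all of ℤ/29ℤ, hence bijective (finite equal-size domain and codomain). In particular h is surjective.
Since h is surjective, we find the preimage of 21. The inverse of x ↦ x^17 on (ℤ/29ℤ)^× is x ↦ x^5, because 17·5 = 85 = 3·28 + 1 ≡ 1 (mod 28) and x^{28} = 1 for x ≠ 0 (Fermat). So h⁻¹(21) = 21^5 mod 29.
Repeated squaring mod 29: 21^1 ≡ 21, 21^2 ≡ 21² = 441 ≡ 6, 21^4 ≡ 6² = 36 ≡ 7. Since 5 = 4 + 1, 21^5 ≡ 7·21: 7·21 = 147 ≡ 2. So 21^5 ≡ 2 (mod 29).
Hence h⁻¹(21) = 2.

2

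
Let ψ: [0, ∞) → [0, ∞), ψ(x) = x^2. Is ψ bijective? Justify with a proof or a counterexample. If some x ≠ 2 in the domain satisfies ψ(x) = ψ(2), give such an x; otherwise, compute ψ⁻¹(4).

2

On [0, ∞), x ↦ x^2 is strictly increasing (injective) and for any y ∈ [0, ∞) the 2nd root y^{1/2} lies in [0, ∞) (surjective). So ψ is bijective.
Since x ↦ x^2 is strictly increasing on [0, ∞), it is injective there, so no x ≠ 2 in the domain has ψ(x) = ψ(2). We therefore compute ψ⁻¹(4) = 4^{1/2} = 2 (indeed 2^2 = 4).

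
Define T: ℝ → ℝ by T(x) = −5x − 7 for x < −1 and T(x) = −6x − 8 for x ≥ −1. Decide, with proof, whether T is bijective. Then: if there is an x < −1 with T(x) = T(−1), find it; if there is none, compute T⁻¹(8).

-3

Both pieces are strictly decreasing (slopes −5 and −6), so each is injective on its own interval.
The left piece maps (−∞, −1) onto (−2, ∞); the right piece maps [−1, ∞) onto (−∞, −2].
Since −2 = −2, the images partition ℝ: T is injective and surjective, hence bijective.
Because the two images are disjoint, no x < −1 has T(x) = T(−1), so we compute T⁻¹(8): 8 lies in (−2, ∞), so solve −5x − 7 = 8: x = (8 + 7)/(−5) = −3.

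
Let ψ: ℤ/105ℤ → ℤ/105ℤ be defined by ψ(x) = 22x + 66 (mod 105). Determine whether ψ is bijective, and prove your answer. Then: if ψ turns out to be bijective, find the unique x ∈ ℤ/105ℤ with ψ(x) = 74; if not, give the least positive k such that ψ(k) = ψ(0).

29

By definition, injectivity means: for all x_1, x_2 in the domain, ψ(x_1) = ψ(x_2) implies x_1 = x_2.
Suppose ψ(x_1) = ψ(x_2) in ℤ/105ℤ. Then 22x_1 + 66 ≡ 22x_2 + 66 (mod 105), so 22(x_1 − x_2) ≡ 0 (mod 105).
Since gcd(22, 105) = 1, 22 is invertible modulo 105, hence x_1 − x_2 ≡ 0 (mod 105), i.e. x_1 = x_2.
We now compute 22⁻¹ mod 105 explicitly. Euclid's algorithm: 105 = 4·22 + 17, 22 = 1·17 + 5, 17 = 3·5 + 2, 5 = 2·2 + 1; back-substituting gives 1 = 43·22 − 9·105, so 22⁻¹ ≡ 43 (mod 105).
Then y ↦ 43(y − 66) is a two-sided inverse to ψ, so every y ∈ ℤ/105ℤ has a preimage.
Therefore ψ is bijective.
Since ψ is bijective, we compute ψ⁻¹(74): solve 22x + 66 ≡ 74 (mod 105), i.e. 22x ≡ 8 (mod 105).
Multiplying by 22⁻¹ = 43 gives x ≡ 43·8 = 344 = 3·105 + 29 ≡ 29 (mod 105).
Check: ψ(29) = 22·29 + 66 = 704 = 6·105 + 74 ≡ 74 (mod 105).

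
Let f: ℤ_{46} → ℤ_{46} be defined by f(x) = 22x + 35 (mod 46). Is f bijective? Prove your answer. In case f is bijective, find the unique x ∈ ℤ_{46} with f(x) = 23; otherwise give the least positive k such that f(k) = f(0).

23

Recall that f is injective if f(u) = f(v) implies u = v.
We have gcd(22, 46) = 2 > 1. Taking u = 0 and v = 23: f(0) = 35 and f(23) = 22·23 + 35 = 541 ≡ 35 (mod 46).
So f(0) = f(23) while 0 ≠ 23, hence f is not injective, hence not bijective.
Since f is not bijective, we find the least positive k with f(k) = f(0): this means 22k ≡ 0 (mod 46), i.e. 46 ∣ 22k. Since gcd(22, 46) = 2, dividing through by 2 this holds exactly when 23 ∣ 11k, and as gcd(11, 23) = 1, exactly when 23 ∣ k.
The smallest positive such k is 23.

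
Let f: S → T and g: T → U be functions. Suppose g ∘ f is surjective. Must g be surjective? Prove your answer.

surjective

Let c ∈ U. Since g ∘ f is surjective, some a ∈ S has g(f(a)) = c. Then b = f(a) ∈ T satisfies g(b) = c. So g is surjective.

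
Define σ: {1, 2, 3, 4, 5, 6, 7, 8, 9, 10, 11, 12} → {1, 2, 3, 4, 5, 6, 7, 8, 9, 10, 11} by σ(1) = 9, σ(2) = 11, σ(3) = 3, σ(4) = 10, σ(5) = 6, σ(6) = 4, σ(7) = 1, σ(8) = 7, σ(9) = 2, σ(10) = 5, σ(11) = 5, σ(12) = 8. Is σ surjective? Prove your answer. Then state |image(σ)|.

Every element of the codomain has a preimage: 1 = σ(7), 2 = σ(9), 3 = σ(3), 4 = σ(6), 5 = σ(10), 6 = σ(5), 7 = σ(8), 8 = σ(12), 9 = σ(1), 10 = σ(4), 11 = σ(2).
Therefore σ is surjective.
The image of σ is {1, 2, 3, 4, 5, 6, 7, 8, 9, 10, 11}, which has 11 elements.

11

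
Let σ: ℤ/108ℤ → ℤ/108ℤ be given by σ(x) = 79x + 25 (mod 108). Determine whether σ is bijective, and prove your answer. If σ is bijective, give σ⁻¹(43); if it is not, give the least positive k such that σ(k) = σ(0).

If σ(a) = σ(b), then 79a ≡ 79b (mod 108). Because gcd(79, 108) = 1, we may cancel 79 to get a ≡ b (mod 108).
We now compute 79⁻¹ mod 108 explicitly. Euclid's algorithm: 108 = 1·79 + 29, 79 = 2·29 + 21, 29 = 1·21 + 8, 21 = 2·8 + 5, 8 = 1·5 + 3, 5 = 1·3 + 2, 3 = 1·2 + 1; back-substituting gives 1 = 67·79 − 49·108, so 79⁻¹ ≡ 67 (mod 108).
Then y ↦ 67(y − 25) is a two-sided inverse to σ, so every y ∈ ℤ/108ℤ has a preimage.
Hence σ is bijective.
Since σ is bijective, we compute σ⁻¹(43): solve 79x + 25 ≡ 43 (mod 108), i.e. 79x ≡ 18 (mod 108).
Multiplying by 79⁻¹ = 67 gives x ≡ 67·18 = 1206 = 11·108 + 18 ≡ 18 (mod 108).
Check: σ(18) = 79·18 + 25 = 1447 = 13·108 + 43 ≡ 43 (mod 108).

18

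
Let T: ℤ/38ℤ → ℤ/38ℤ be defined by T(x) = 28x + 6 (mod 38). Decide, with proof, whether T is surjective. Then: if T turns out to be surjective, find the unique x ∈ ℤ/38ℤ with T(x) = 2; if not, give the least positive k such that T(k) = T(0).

19

Since gcd(28, 38) = 2, we have 28x ≡ 0 (mod 2) for all x, so T(x) ≡ 0 (mod 2).
But 1 ≢ 0 (mod 2), so 1 ∈ ℤ/38ℤ has no preimage. So T is not surjective.
Since T is not surjective, we find the least positive k with T(k) = T(0): this means 28k ≡ 0 (mod 38), i.e. 38 ∣ 28k. Since gcd(28, 38) = 2, dividing through by 2 this holds exactly when 19 ∣ 14k, and as gcd(14, 19) = 1, exactly when 19 ∣ k.
The smallest positive such k is 19.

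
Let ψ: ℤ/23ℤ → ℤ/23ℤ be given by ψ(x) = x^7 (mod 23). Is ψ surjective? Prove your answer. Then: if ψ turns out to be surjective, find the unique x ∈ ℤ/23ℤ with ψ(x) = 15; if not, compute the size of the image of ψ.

19

Since 23 is prime, the nonzero elements of ℤ/23ℤ form a cyclic group of order 22.
As gcd(7, 22) = 1, raising to the 7th power is a bijection on this group: if u^7 ≡ v^7 then (uv^{−1})^7 = 1, and the only element of order dividing gcd(7, 22) = 1 is 1, so u = v.
With ψ(0) = 0 this makes ψ injective on all of ℤ/23ℤ, hence bijective (finite equal-size domain and codomain). In particular ψ is surjective.
Since ψ is surjective, we find the preimage of 15. The inverse of x ↦ x^7 on (ℤ/23ℤ)^× is x ↦ x^19, because 7·19 = 133 = 6·22 + 1 ≡ 1 (mod 22) and x^{22} = 1 for x ≠ 0 (Fermat). So ψ⁻¹(15) = 15^19 mod 23.
Repeated squaring mod 23: 15^1 ≡ 15, 15^2 ≡ 15² = 225 ≡ 18, 15^4 ≡ 18² = 324 ≡ 2, 15^8 ≡ 2² = 4, 15^16 ≡ 4² = 16. Since 19 = 16 + 2 + 1, 15^19 ≡ 16·18·15: 16·18 = 288 ≡ 12, then 12·15 = 180 ≡ 19. So 15^19 ≡ 19 (mod 23).
Hence ψ⁻¹(15) = 19.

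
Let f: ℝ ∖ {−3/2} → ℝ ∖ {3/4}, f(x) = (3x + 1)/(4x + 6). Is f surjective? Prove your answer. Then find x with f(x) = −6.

For any y ≠ 3/4, solving y(4x + 6) = 3x + 1 for x gives a well-defined x ≠ −3/2. So f is surjective.
Solving f(x) = −6: cross-multiplying gives 3x + 1 = −6(4x + 6), which rearranges to 27x = −37, so x = −37/27.

-37/27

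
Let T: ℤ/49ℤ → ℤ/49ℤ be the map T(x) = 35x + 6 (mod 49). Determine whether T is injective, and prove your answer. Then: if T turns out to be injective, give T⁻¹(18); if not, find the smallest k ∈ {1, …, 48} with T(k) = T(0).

7

We have gcd(35, 49) = 7 > 1. Taking u = 0 and v = 7: T(0) = 6 and T(7) = 35·7 + 6 = 251 ≡ 6 (mod 49).
So T(0) = T(7) while 0 ≠ 7, hence T is not injective.
Since T is not injective, we find the least positive k with T(k) = T(0): this means 35k ≡ 0 (mod 49), i.e. 49 ∣ 35k. Since gcd(35, 49) = 7, dividing through by 7 this holds exactly when 7 ∣ 5k, and as gcd(5, 7) = 1, exactly when 7 ∣ k.
The smallest positive such k is 7.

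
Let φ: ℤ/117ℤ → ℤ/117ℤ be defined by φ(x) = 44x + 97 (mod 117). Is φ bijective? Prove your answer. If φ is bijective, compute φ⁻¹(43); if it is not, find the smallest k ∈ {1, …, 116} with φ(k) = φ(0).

36

By definition, φ is injective when φ(a) = φ(b) forces a = b.
If φ(a) = φ(b), then 44a ≡ 44b (mod 117). Because gcd(44, 117) = 1, we may cancel 44 to get a ≡ b (mod 117).
We now compute 44⁻¹ mod 117 explicitly. Euclid's algorithm: 117 = 2·44 + 29, 44 = 1·29 + 15, 29 = 1·15 + 14, 15 = 1·14 + 1; back-substituting gives 1 = 8·44 − 3·117, so 44⁻¹ ≡ 8 (mod 117).
Then y ↦ 8(y − 97) is a two-sided inverse to φ, so every y ∈ ℤ/117ℤ has a preimage.
Hence φ is bijective.
Since φ is bijective, we compute φ⁻¹(43): solve 44x + 97 ≡ 43 (mod 117), i.e. 44x ≡ 63 (mod 117).
Multiplying by 44⁻¹ = 8 gives x ≡ 8·63 = 504 = 4·117 + 36 ≡ 36 (mod 117).
Check: φ(36) = 44·36 + 97 = 1681 = 14·117 + 43 ≡ 43 (mod 117).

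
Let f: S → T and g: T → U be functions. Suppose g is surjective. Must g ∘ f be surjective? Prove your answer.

No. Take S = {1}, T = U = {1, 2, 3}, f(1) = 1, and g = identity (surjective).
Then (g ∘ f)(1) = 1, and 3 ∈ U has no preimage under g ∘ f, so g ∘ f is not surjective.

not surjective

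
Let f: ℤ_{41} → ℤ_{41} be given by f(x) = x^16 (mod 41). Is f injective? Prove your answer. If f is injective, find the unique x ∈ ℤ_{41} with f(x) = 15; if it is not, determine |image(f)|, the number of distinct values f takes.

f(1) = 1^16 = 1.
f(3): Repeated squaring mod 41: 3^1 ≡ 3, 3^2 ≡ 3² = 9, 3^4 ≡ 9² = 81 ≡ 40, 3^8 ≡ 40² = 1600 ≡ 1, 3^16 ≡ 1² = 1. So 3^16 ≡ 1 (mod 41).
So f(1) = f(3) = 1 while 1 ≠ 3, therefore f is not injective.
Since f is not injective, we determine |image(f)|. Computing x^16 mod 41 for each x (by repeated squaring, reducing mod 41 at every step), the values f(0), f(1), …, f(40) are: 0, 1, 18, 1, 37, 37, 18, 16, 10, 1, 10, 10, 37, 18, 1, 37, 16, 10, 18, 16, 16, 16, 16, 18, 10, 16, 37, 1, 18, 37, 10, 10, 1, 10, 16, 18, 37, 37, 1, 18, 1.
The distinct values are {0, 1, 10, 16, 18, 37}; there are 6 of them.

6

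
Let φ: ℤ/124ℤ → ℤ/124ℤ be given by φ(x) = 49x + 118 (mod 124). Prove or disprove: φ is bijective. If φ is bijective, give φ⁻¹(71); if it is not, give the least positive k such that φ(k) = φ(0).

37

Recall: injectivity means: for all x_1, x_2 in the domain, φ(x_1) = φ(x_2) implies x_1 = x_2.
Suppose φ(x_1) = φ(x_2) in ℤ/124ℤ. Then 49x_1 + 118 ≡ 49x_2 + 118 (mod 124), thus 49(x_1 − x_2) ≡ 0 (mod 124).
Since gcd(49, 124) = 1, 49 is invertible modulo 124, thus x_1 − x_2 ≡ 0 (mod 124), i.e. x_1 = x_2.
We now compute 49⁻¹ mod 124 explicitly. Euclid's algorithm: 124 = 2·49 + 26, 49 = 1·26 + 23, 26 = 1·23 + 3, 23 = 7·3 + 2, 3 = 1·2 + 1; back-substituting gives 1 = 81·49 − 32·124, so 49⁻¹ ≡ 81 (mod 124).
For any y ∈ ℤ/124ℤ, x = 81(y − 118) mod 124 satisfies φ(x) = 49·81(y − 118) + 118 ≡ y (since 49·81 ≡ 1 mod 124). So every y has a preimage.
Hence φ is bijective.
Since φ is bijective, we compute φ⁻¹(71): solve 49x + 118 ≡ 71 (mod 124), i.e. 49x ≡ 77 (mod 124).
Multiplying by 49⁻¹ = 81 gives x ≡ 81·77 = 6237 = 50·124 + 37 ≡ 37 (mod 124).
Check: φ(37) = 49·37 + 118 = 1931 = 15·124 + 71 ≡ 71 (mod 124).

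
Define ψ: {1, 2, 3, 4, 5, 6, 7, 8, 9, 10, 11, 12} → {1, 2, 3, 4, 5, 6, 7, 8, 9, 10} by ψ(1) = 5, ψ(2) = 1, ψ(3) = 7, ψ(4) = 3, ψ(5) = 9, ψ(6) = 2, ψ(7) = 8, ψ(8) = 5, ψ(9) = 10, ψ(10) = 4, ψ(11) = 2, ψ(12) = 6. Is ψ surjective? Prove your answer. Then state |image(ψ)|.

10

Every element of the codomain has a preimage: 1 = ψ(2), 2 = ψ(6), 3 = ψ(4), 4 = ψ(10), 5 = ψ(1), 6 = ψ(12), 7 = ψ(3), 8 = ψ(7), 9 = ψ(5), 10 = ψ(9).
Thus ψ is surjective.
The image of ψ is {1, 2, 3, 4, 5, 6, 7, 8, 9, 10}, which has 10 elements.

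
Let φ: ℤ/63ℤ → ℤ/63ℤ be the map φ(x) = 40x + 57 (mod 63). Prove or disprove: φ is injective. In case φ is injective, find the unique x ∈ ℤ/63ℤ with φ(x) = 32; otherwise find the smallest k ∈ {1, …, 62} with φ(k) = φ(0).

23

If φ(x_1) = φ(x_2), then 40x_1 ≡ 40x_2 (mod 63). Because gcd(40, 63) = 1, we may cancel 40 to get x_1 ≡ x_2 (mod 63).
Thus φ is injective.
We now compute 40⁻¹ mod 63 explicitly. Euclid's algorithm: 63 = 1·40 + 23, 40 = 1·23 + 17, 23 = 1·17 + 6, 17 = 2·6 + 5, 6 = 1·5 + 1; back-substituting gives 1 = 52·40 − 33·63, so 40⁻¹ ≡ 52 (mod 63).
Since φ is injective, we find φ⁻¹(32): we need 40x ≡ 32 − 57 ≡ 38 (mod 63). Using 40⁻¹ = 52: x ≡ 52·38 = 1976 = 31·63 + 23, so x = 23.
Check: φ(23) = 40·23 + 57 = 977 = 15·63 + 32 ≡ 32 (mod 63).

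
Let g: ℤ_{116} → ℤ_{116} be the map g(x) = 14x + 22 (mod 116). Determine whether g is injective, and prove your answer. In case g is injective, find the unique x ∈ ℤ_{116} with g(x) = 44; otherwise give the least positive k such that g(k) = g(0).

58

We have gcd(14, 116) = 2 > 1. Taking s = 0 and t = 58: g(0) = 22 and g(58) = 14·58 + 22 = 834 ≡ 22 (mod 116).
So g(0) = g(58) while 0 ≠ 58, so g is not injective.
Since g is not injective, we find the least positive k with g(k) = g(0): this means 14k ≡ 0 (mod 116), i.e. 116 ∣ 14k. Since gcd(14, 116) = 2, dividing through by 2 this holds exactly when 58 ∣ 7k, and as gcd(7, 58) = 1, exactly when 58 ∣ k.
The smallest positive such k is 58.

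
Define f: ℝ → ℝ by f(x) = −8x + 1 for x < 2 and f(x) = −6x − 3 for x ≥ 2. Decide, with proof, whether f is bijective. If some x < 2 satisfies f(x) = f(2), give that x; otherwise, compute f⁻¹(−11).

Both pieces are strictly decreasing (slopes −8 and −6), so each is injective on its own interval.
The left piece maps (−∞, 2) onto (−15, ∞); the right piece maps [2, ∞) onto (−∞, −15].
Since −15 = −15, the images partition ℝ: f is injective and surjective, hence bijective.
Because the two images are disjoint, no x < 2 has f(x) = f(2), so we compute f⁻¹(−11): −11 lies in (−15, ∞), so solve −8x + 1 = −11: x = (−11 − 1)/(−8) = 3/2.

3/2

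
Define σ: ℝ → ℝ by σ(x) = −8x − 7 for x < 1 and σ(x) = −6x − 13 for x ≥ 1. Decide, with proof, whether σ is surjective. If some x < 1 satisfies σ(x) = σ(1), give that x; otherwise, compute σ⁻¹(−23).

5/3

Both pieces are strictly decreasing (slopes −8 and −6), so each is injective on its own interval.
The left piece maps (−∞, 1) onto (−15, ∞); the right piece maps [1, ∞) onto (−∞, −19].
The union (−15, ∞) ∪ (−∞, −19] omits the interval between −15 and −19; in particular −15 has no preimage. So σ is not surjective.
Because the two images are disjoint, no x < 1 has σ(x) = σ(1), so we compute σ⁻¹(−23): −23 lies in (−∞, −19], so solve −6x − 13 = −23: x = (−23 + 13)/(−6) = 5/3.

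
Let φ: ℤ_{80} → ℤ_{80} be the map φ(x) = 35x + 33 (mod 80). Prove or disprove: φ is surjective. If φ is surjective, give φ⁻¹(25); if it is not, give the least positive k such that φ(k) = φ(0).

16

Recall: φ is surjective if every y in the codomain equals φ(x) for some x in the domain.
Since gcd(35, 80) = 5, we have 35x ≡ 0 (mod 5) for all x, so φ(x) ≡ 3 (mod 5).
But 0 ≢ 3 (mod 5), so 0 ∈ ℤ_{80} has no preimage. Therefore φ is not surjective.
Since φ is not surjective, we find the least positive k with φ(k) = φ(0): this means 35k ≡ 0 (mod 80), i.e. 80 ∣ 35k. Since gcd(35, 80) = 5, dividing through by 5 this holds exactly when 16 ∣ 7k, and as gcd(7, 16) = 1, exactly when 16 ∣ k.
The smallest positive such k is 16.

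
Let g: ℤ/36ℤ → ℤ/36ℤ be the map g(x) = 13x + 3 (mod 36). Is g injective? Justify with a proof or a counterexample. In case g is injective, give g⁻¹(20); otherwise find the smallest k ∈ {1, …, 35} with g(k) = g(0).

Recall: injectivity means: for all s, t in the domain, g(s) = g(t) implies s = t.
If g(s) = g(t), then 13s ≡ 13t (mod 36). Because gcd(13, 36) = 1, we may cancel 13 to get s ≡ t (mod 36).
Thus g is injective.
We now compute 13⁻¹ mod 36 explicitly. Euclid's algorithm: 36 = 2·13 + 10, 13 = 1·10 + 3, 10 = 3·3 + 1; back-substituting gives 1 = 25·13 − 9·36, so 13⁻¹ ≡ 25 (mod 36).
Since g is injective, we compute g⁻¹(20): solve 13x + 3 ≡ 20 (mod 36), i.e. 13x ≡ 17 (mod 36).
Multiplying by 13⁻¹ = 25 gives x ≡ 25·17 = 425 = 11·36 + 29 ≡ 29 (mod 36).
Check: g(29) = 13·29 + 3 = 380 = 10·36 + 20 ≡ 20 (mod 36).

29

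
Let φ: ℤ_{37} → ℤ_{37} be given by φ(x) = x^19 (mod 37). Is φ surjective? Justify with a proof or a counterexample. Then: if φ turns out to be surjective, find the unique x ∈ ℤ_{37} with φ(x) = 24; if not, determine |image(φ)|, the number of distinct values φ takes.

Since 37 is prime, the nonzero elements of ℤ_{37} form a cyclic group of order 36.
As gcd(19, 36) = 1, raising to the 19th power is a bijection on this group: if x_1^19 ≡ x_2^19 then (x_1x_2^{−1})^19 = 1, and the only element of order dividing gcd(19, 36) = 1 is 1, so x_1 = x_2.
With φ(0) = 0 this makes φ injective on all of ℤ_{37}, hence bijective (finite equal-size domain and codomain). In particular φ is surjective.
Since φ is surjective, we find the preimage of 24. The inverse of x ↦ x^19 on (ℤ_{37})^× is x ↦ x^19, because 19·19 = 361 = 10·36 + 1 ≡ 1 (mod 36) and x^{36} = 1 for x ≠ 0 (Fermat). So φ⁻¹(24) = 24^19 mod 37.
Repeated squaring mod 37: 24^1 ≡ 24, 24^2 ≡ 24² = 576 ≡ 21, 24^4 ≡ 21² = 441 ≡ 34, 24^8 ≡ 34² = 1156 ≡ 9, 24^16 ≡ 9² = 81 ≡ 7. Since 19 = 16 + 2 + 1, 24^19 ≡ 7·21·24: 7·21 = 147 ≡ 36, then 36·24 = 864 ≡ 13. So 24^19 ≡ 13 (mod 37).
Hence φ⁻¹(24) = 13.

13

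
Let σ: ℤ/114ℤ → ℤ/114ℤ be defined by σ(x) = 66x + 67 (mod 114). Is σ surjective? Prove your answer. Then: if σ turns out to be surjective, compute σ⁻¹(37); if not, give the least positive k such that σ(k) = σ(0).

19

Since gcd(66, 114) = 6, we have 66x ≡ 0 (mod 6) for all x, so σ(x) ≡ 1 (mod 6).
But 0 ≢ 1 (mod 6), so 0 ∈ ℤ/114ℤ has no preimage. Therefore σ is not surjective.
Since σ is not surjective, we find the least positive k with σ(k) = σ(0): this means 66k ≡ 0 (mod 114), i.e. 114 ∣ 66k. Since gcd(66, 114) = 6, dividing through by 6 this holds exactly when 19 ∣ 11k, and as gcd(11, 19) = 1, exactly when 19 ∣ k.
The smallest positive such k is 19.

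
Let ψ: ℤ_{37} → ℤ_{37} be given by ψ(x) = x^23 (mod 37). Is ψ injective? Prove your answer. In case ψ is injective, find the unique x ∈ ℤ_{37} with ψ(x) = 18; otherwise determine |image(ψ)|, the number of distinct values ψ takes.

17

Since 37 is prime, the nonzero elements of ℤ_{37} form a cyclic group of order 36.
As gcd(23, 36) = 1, raising to the 23rd power is a bijection on this group: if s^23 ≡ t^23 then (st^{−1})^23 = 1, and the only element of order dividing gcd(23, 36) = 1 is 1, so s = t.
With ψ(0) = 0 this makes ψ injective on all of ℤ_{37}, hence bijective (finite equal-size domain and codomain). In particular ψ is injective.
Since ψ is injective, we find the preimage of 18. The inverse of x ↦ x^23 on (ℤ_{37})^× is x ↦ x^11, because 23·11 = 253 = 7·36 + 1 ≡ 1 (mod 36) and x^{36} = 1 for x ≠ 0 (Fermat). So ψ⁻¹(18) = 18^11 mod 37.
Repeated squaring mod 37: 18^1 ≡ 18, 18^2 ≡ 18² = 324 ≡ 28, 18^4 ≡ 28² = 784 ≡ 7, 18^8 ≡ 7² = 49 ≡ 12. Since 11 = 8 + 2 + 1, 18^11 ≡ 12·28·18: 12·28 = 336 ≡ 3, then 3·18 = 54 ≡ 17. So 18^11 ≡ 17 (mod 37).
Hence ψ⁻¹(18) = 17.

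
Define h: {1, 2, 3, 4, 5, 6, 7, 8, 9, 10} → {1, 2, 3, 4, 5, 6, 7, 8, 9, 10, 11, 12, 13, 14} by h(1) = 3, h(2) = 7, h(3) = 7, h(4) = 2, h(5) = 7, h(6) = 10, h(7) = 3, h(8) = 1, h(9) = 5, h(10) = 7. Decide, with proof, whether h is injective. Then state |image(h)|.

h(2) = 7 = h(3) with 2 ≠ 3, so h is not injective.
The image of h is {1, 2, 3, 5, 7, 10}, which has 6 elements.

6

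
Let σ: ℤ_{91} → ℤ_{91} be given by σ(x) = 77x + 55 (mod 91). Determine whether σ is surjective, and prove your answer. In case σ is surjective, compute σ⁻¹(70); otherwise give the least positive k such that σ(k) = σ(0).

Recall: σ is surjective if every y in the codomain equals σ(x) for some x in the domain.
Since gcd(77, 91) = 7, we have 77x ≡ 0 (mod 7) for all x, so σ(x) ≡ 6 (mod 7).
But 0 ≢ 6 (mod 7), so 0 ∈ ℤ_{91} has no preimage. Hence σ is not surjective.
Since σ is not surjective, we find the least positive k with σ(k) = σ(0): this means 77k ≡ 0 (mod 91), i.e. 91 ∣ 77k. Since gcd(77, 91) = 7, dividing through by 7 this holds exactly when 13 ∣ 11k, and as gcd(11, 13) = 1, exactly when 13 ∣ k.
The smallest positive such k is 13.

13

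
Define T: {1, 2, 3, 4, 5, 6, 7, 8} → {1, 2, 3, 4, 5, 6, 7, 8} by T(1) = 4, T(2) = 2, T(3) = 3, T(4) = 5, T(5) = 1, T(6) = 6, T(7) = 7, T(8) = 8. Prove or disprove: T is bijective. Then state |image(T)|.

The values 4, 2, 3, 5, 1, 6, 7, 8 are a permutation of {1, 2, 3, 4, 5, 6, 7, 8}: each element appears exactly once.
So T is injective and surjective, hence bijective.
The image of T is {1, 2, 3, 4, 5, 6, 7, 8}, which has 8 elements.

8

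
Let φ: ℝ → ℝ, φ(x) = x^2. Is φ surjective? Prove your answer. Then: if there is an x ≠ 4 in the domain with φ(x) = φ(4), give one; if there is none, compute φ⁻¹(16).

Since 2 is even, x^2 ≥ 0 for all x ∈ ℝ, so −1 ∈ ℝ has no preimage. Thus φ is not surjective.
For the follow-up, such an x exists: taking x = −4 ∈ ℝ gives φ(−4) = 16 = φ(4) with −4 ≠ 4.

-4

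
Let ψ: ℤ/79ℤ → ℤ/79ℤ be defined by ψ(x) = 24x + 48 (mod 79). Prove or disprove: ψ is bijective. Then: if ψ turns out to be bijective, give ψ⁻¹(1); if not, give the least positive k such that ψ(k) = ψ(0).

Recall: ψ is injective when ψ(x_1) = ψ(x_2) forces x_1 = x_2.
If ψ(x_1) = ψ(x_2), then 24x_1 ≡ 24x_2 (mod 79). Because gcd(24, 79) = 1, we may cancel 24 to get x_1 ≡ x_2 (mod 79).
We now compute 24⁻¹ mod 79 explicitly. Euclid's algorithm: 79 = 3·24 + 7, 24 = 3·7 + 3, 7 = 2·3 + 1; back-substituting gives 1 = 56·24 − 17·79, so 24⁻¹ ≡ 56 (mod 79).
For any y ∈ ℤ/79ℤ, x = 56(y − 48) mod 79 satisfies ψ(x) = 24·56(y − 48) + 48 ≡ y (since 24·56 ≡ 1 mod 79). So every y has a preimage.
Thus ψ is bijective.
Since ψ is bijective, we find ψ⁻¹(1): we need 24x ≡ 1 − 48 ≡ 32 (mod 79). Using 24⁻¹ = 56: x ≡ 56·32 = 1792 = 22·79 + 54, so x = 54.
Check: ψ(54) = 24·54 + 48 = 1344 = 17·79 + 1 ≡ 1 (mod 79).

54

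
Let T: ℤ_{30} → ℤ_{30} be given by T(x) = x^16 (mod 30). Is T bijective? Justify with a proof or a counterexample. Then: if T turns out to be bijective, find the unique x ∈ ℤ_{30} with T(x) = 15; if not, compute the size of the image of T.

8

T(2): Repeated squaring mod 30: 2^1 ≡ 2, 2^2 ≡ 2² = 4, 2^4 ≡ 4² = 16, 2^8 ≡ 16² = 256 ≡ 16, 2^16 ≡ 16² = 256 ≡ 16. So 2^16 ≡ 16 (mod 30).
T(4): Repeated squaring mod 30: 4^1 ≡ 4, 4^2 ≡ 4² = 16, 4^4 ≡ 16² = 256 ≡ 16, 4^8 ≡ 16² = 256 ≡ 16, 4^16 ≡ 16² = 256 ≡ 16. So 4^16 ≡ 16 (mod 30).
So T(2) = T(4) = 16 while 2 ≠ 4, therefore T is not injective, hence not bijective.
Since T is not bijective, we determine |image(T)|. Computing x^16 mod 30 for each x (by repeated squaring, reducing mod 30 at every step), the values T(0), T(1), …, T(29) are: 0, 1, 16, 21, 16, 25, 6, 1, 16, 21, 10, 1, 6, 1, 16, 15, 16, 1, 6, 1, 10, 21, 16, 1, 6, 25, 16, 21, 16, 1.
The distinct values are {0, 1, 6, 10, 15, 16, 21, 25}; there are 8 of them.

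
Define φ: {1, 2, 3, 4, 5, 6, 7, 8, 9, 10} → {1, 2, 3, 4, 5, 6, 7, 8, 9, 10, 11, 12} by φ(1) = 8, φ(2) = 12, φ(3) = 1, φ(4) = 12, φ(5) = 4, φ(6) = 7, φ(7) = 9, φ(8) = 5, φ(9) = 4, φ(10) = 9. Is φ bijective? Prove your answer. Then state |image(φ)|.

φ(2) = 12 = φ(4) with 2 ≠ 4, so φ is not injective, hence not bijective.
The image of φ is {1, 4, 5, 7, 8, 9, 12}, which has 7 elements.

7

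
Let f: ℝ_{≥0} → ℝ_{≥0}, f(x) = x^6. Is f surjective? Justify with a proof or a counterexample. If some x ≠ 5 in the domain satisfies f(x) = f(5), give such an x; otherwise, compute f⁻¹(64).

For any y ∈ ℝ_{≥0}, x = y^{1/6} ∈ ℝ_{≥0} gives f(x) = y, so f is surjective.
Since x ↦ x^6 is strictly increasing on ℝ_{≥0}, it is injective there, so no x ≠ 5 in the domain has f(x) = f(5). We therefore compute f⁻¹(64) = 64^{1/6} = 2 (indeed 2^6 = 64).

2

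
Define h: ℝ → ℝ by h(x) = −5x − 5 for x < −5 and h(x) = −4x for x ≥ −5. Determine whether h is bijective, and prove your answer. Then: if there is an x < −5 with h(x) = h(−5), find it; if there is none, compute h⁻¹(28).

-33/5

Both pieces are strictly decreasing (slopes −5 and −4), so each is injective on its own interval.
The left piece maps (−∞, −5) onto (20, ∞); the right piece maps [−5, ∞) onto (−∞, 20].
Since 20 = 20, the images partition ℝ: h is injective and surjective, hence bijective.
Because the two images are disjoint, no x < −5 has h(x) = h(−5), so we compute h⁻¹(28): 28 lies in (20, ∞), so solve −5x − 5 = 28: x = (28 + 5)/(−5) = −33/5.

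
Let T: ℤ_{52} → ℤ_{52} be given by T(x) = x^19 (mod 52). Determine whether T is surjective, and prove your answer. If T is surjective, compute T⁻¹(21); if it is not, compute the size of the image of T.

39

T(0) = 0^19 = 0.
T(26): Repeated squaring mod 52: 26^1 ≡ 26, 26^2 ≡ 26² = 676 ≡ 0, 26^4 ≡ 0² = 0, 26^8 ≡ 0² = 0, 26^16 ≡ 0² = 0. Since 19 = 16 + 2 + 1, 26^19 ≡ 0·0·26: 0·0 = 0, then 0·26 = 0. So 26^19 ≡ 0 (mod 52).
So T(0) = T(26) = 0 while 0 ≠ 26, therefore T is not injective.
A non-injective map from the 52-element set ℤ_{52} to itself takes at most 51 distinct values, so it cannot be surjective. Thus T is not surjective.
Since T is not surjective, we determine |image(T)|. Computing x^19 mod 52 for each x (by repeated squaring, reducing mod 52 at every step), the values T(0), T(1), …, T(51) are: 0, 1, 24, 3, 4, 21, 20, 19, 44, 9, 36, 15, 12, 13, 40, 11, 16, 17, 8, 7, 32, 5, 48, 23, 28, 25, 0, 27, 24, 29, 4, 47, 20, 45, 44, 35, 36, 41, 12, 39, 40, 37, 16, 43, 8, 33, 32, 31, 48, 49, 28, 51.
The distinct values are {0, 1, 3, 4, 5, 7, 8, 9, 11, 12, 13, 15, 16, 17, 19, 20, 21, 23, 24, 25, 27, 28, 29, 31, 32, 33, 35, 36, 37, 39, 40, 41, 43, 44, 45, 47, 48, 49, 51}; there are 39 of them.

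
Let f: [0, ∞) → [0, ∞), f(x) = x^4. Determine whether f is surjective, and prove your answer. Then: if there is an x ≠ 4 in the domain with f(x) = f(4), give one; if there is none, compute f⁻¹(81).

3

For any y ∈ [0, ∞), x = y^{1/4} ∈ [0, ∞) gives f(x) = y, so f is surjective.
Since x ↦ x^4 is strictly increasing on [0, ∞), it is injective there, so no x ≠ 4 in the domain has f(x) = f(4). We therefore compute f⁻¹(81) = 81^{1/4} = 3 (indeed 3^4 = 81).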